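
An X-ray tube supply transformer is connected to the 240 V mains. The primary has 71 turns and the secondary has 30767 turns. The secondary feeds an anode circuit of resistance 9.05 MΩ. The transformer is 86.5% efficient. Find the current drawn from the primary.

I_p ≈ 5.76 A

V_s = 240 × 30767/71 = 104000 V.
I_s = V_s/R = 104000/(9.05×10^6) = 0.011492 A.
P_out = V_s I_s = 104000 × 0.011492 = 1195.2 W.
P_in = P_out/η = 1195.2/0.865 = 1381.7 W.
I_p = P_in/V_p = 1381.7/240 = 5.76 A.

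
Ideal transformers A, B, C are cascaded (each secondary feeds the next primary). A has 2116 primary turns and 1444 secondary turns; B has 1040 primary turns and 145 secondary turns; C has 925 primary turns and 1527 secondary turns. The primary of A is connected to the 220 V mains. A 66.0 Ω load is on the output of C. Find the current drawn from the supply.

I_supply ≈ 0.0822 A

After A: V = 220.00 × 1444/2116 = 150.13 V.
After B: V = 150.13 × 145/1040 = 20.932 V.
After C: V = 20.932 × 1527/925 = 34.555 V.
I_load = 34.555/66.0 = 0.52355 A, so P_out = 34.555 × 0.52355 = 18.091 W.
All ideal ⇒ P_in = P_out, so I_supply = 18.091/220 = 0.0822 A.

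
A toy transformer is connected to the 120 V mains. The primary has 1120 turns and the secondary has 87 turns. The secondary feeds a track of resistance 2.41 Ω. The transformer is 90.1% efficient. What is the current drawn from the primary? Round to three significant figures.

I_p ≈ 0.333 A

V_s = 120 × 87/1120 = 9.3214 V.
I_s = V_s/R = 9.3214/2.41 = 3.8678 A.
P_out = V_s I_s = 9.3214 × 3.8678 = 36.054 W.
P_in = P_out/η = 36.054/0.901 = 40.015 W.
I_p = P_in/V_p = 40.015/120 = 0.333 A.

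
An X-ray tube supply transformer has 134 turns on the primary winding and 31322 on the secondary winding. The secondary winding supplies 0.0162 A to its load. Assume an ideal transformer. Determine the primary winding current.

For an ideal transformer I_p/I_s = N_s/N_p, so I_p = 0.0162 × 31322/134 = 3.79 A.

I_p ≈ 3.79 A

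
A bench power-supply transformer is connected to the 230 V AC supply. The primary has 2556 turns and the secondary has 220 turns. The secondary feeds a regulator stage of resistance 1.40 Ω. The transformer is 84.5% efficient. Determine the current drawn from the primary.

I_p ≈ 1.44 A

V_s = 230 × 220/2556 = 19.797 V.
I_s = V_s/R = 19.797/1.40 = 14.140 A.
P_out = V_s I_s = 19.797 × 14.140 = 279.93 W.
P_in = P_out/η = 279.93/0.845 = 331.28 W.
I_p = P_in/V_p = 331.28/230 = 1.44 A.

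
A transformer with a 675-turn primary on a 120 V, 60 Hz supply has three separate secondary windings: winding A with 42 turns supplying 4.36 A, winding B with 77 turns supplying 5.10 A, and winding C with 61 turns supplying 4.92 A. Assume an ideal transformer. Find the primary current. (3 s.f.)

V_A = 120 × 42/675 = 7.4667 V; V_B = 120 × 77/675 = 13.689 V; V_C = 120 × 61/675 = 10.844 V.
P_out = V_A I_A + V_B I_B + V_C I_C = 7.4667×4.36 + 13.689×5.10 + 10.844×4.92 = 32.555 + 69.813 + 53.355 = 155.72 W.
Ideal ⇒ P_in = P_out, so I_p = P_out/V_p = 155.72/120 = 1.30 A.

I_p ≈ 1.30 A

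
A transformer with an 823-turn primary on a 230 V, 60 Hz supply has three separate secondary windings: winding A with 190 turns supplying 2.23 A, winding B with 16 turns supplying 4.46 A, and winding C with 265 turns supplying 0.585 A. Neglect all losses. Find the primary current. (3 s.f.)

V_A = 230 × 190/823 = 53.098 V; V_B = 230 × 16/823 = 4.4714 V; V_C = 230 × 265/823 = 74.058 V.
P_out = V_A I_A + V_B I_B + V_C I_C = 53.098×2.23 + 4.4714×4.46 + 74.058×0.585 = 118.41 + 19.943 + 43.324 = 181.68 W.
Ideal ⇒ P_in = P_out, so I_p = P_out/V_p = 181.68/230 = 0.790 A.

I_p ≈ 0.790 A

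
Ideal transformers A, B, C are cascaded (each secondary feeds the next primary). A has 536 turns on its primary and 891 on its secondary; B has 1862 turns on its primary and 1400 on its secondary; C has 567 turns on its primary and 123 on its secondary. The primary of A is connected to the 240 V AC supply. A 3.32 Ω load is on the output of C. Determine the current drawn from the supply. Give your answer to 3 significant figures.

Secondary of A: V = 240.00 × 891/536 = 398.96 V.
Secondary of B: V = 398.96 × 1400/1862 = 299.97 V.
Secondary of C: V = 299.97 × 123/567 = 65.072 V.
I_load = 65.072/3.32 = 19.600 A, so P_out = 65.072 × 19.600 = 1275.4 W.
All ideal ⇒ P_in = P_out, so I_supply = 1275.4/240 = 5.31 A.

I_supply ≈ 5.31 A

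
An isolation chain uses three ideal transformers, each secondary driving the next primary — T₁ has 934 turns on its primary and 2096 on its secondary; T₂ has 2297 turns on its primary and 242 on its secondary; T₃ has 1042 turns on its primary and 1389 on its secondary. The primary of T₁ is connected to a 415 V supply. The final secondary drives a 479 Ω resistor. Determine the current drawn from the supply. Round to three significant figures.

Secondary of T₁: V = 415.00 × 2096/934 = 931.31 V.
Secondary of T₂: V = 931.31 × 242/2297 = 98.118 V.
Secondary of T₃: V = 98.118 × 1389/1042 = 130.79 V.
I_load = 130.79/479 = 0.27305 A, so P_out = 130.79 × 0.27305 = 35.713 W.
All ideal ⇒ P_in = P_out, so I_supply = 35.713/415 = 0.0861 A.

I_supply ≈ 0.0861 A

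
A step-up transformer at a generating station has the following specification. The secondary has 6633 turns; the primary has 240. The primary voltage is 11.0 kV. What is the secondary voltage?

V_s/V_p = N_s/N_p, so V_s = 11000 × 6633/240 = 304000 V.

V_s ≈ 304000 V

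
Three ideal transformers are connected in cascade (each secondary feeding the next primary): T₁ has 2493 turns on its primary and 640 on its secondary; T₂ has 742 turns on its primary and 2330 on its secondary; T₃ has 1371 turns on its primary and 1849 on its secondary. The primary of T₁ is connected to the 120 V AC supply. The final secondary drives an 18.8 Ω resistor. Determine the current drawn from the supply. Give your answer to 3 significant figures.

Secondary of T₁: V = 120.00 × 640/2493 = 30.806 V.
Secondary of T₂: V = 30.806 × 2330/742 = 96.737 V.
Secondary of T₃: V = 96.737 × 1849/1371 = 130.46 V.
I_load = 130.46/18.8 = 6.9396 A, so P_out = 130.46 × 6.9396 = 905.36 W.
All ideal ⇒ P_in = P_out, so I_supply = 905.36/120 = 7.54 A.

I_supply ≈ 7.54 A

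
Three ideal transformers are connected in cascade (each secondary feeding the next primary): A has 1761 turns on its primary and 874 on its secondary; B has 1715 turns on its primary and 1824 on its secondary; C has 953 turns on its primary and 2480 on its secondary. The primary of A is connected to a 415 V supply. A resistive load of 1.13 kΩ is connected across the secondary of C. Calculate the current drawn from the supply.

Secondary of A: V = 415.00 × 874/1761 = 205.97 V.
Secondary of B: V = 205.97 × 1824/1715 = 219.06 V.
Secondary of C: V = 219.06 × 2480/953 = 570.06 V.
I_load = 570.06/1130 = 0.50448 A, so P_out = 570.06 × 0.50448 = 287.58 W.
All ideal ⇒ P_in = P_out, so I_supply = 287.58/415 = 0.693 A.

I_supply ≈ 0.693 A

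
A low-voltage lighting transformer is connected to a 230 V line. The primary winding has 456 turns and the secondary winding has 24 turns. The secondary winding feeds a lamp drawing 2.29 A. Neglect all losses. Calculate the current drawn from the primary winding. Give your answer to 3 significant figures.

I_p ≈ 0.121 A

For an ideal transformer I_p N_p = I_s N_s, so I_p = 2.29 × 24/456 = 0.121 A.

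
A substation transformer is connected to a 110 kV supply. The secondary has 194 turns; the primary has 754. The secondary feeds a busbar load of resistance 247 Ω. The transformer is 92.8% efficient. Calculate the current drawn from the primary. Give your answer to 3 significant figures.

V_s = 110000 × 194/754 = 28302 V.
I_s = V_s/R = 28302/247 = 114.58 A.
P_out = V_s I_s = 28302 × 114.58 = 3.2430×10^6 W.
P_in = P_out/η = 3.2430×10^6/0.928 = 3.4946×10^6 W.
I_p = P_in/V_p = 3.4946×10^6/110000 = 31.8 A.

I_p ≈ 31.8 A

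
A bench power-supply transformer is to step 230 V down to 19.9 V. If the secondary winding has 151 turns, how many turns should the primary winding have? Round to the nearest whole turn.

N_p/N_s = V_p/V_s, so N_p = 151 × 230/19.9 = 1745.2 ≈ 1745 turns.

N_p = 1745 turns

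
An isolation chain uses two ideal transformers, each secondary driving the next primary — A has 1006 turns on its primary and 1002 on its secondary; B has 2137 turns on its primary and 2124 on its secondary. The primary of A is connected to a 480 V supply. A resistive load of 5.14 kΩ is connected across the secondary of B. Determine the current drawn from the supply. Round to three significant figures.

After A: V = 480.00 × 1002/1006 = 478.09 V.
After B: V = 478.09 × 2124/2137 = 475.18 V.
I_load = 475.18/5140 = 0.092448 A, so P_out = 475.18 × 0.092448 = 43.930 W.
All ideal ⇒ P_in = P_out, so I_supply = 43.930/480 = 0.0915 A.

I_supply ≈ 0.0915 A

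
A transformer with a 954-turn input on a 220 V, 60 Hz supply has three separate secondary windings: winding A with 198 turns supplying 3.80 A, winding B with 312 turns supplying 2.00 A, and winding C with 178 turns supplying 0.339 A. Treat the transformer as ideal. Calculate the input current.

I_in ≈ 1.51 A

V_A = 220 × 198/954 = 45.660 V; V_B = 220 × 312/954 = 71.950 V; V_C = 220 × 178/954 = 41.048 V.
P_out = V_A I_A + V_B I_B + V_C I_C = 45.660×3.80 + 71.950×2.00 + 41.048×0.339 = 173.51 + 143.90 + 13.915 = 331.32 W.
Ideal ⇒ P_in = P_out, so I_in = P_out/V_in = 331.32/220 = 1.51 A.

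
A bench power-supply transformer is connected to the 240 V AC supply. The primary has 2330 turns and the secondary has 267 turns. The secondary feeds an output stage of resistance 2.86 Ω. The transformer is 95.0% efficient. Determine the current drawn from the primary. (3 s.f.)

V_s = 240 × 267/2330 = 27.502 V.
I_s = V_s/R = 27.502/2.86 = 9.6161 A.
P_out = V_s I_s = 27.502 × 9.6161 = 264.46 W.
P_in = P_out/η = 264.46/0.950 = 278.38 W.
I_p = P_in/V_p = 278.38/240 = 1.16 A.

I_p ≈ 1.16 A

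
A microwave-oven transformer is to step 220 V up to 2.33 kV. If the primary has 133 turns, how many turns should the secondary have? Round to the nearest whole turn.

N_s = 1409 turns

N_s/N_p = V_s/V_p, so N_s = 133 × 2330/220 = 1408.6 ≈ 1409 turns.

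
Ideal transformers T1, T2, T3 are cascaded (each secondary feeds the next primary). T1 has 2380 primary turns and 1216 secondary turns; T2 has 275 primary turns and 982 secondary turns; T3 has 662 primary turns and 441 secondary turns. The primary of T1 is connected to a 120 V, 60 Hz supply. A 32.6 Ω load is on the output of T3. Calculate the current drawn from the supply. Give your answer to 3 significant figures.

After T1: V = 120.00 × 1216/2380 = 61.311 V.
After T2: V = 61.311 × 982/275 = 218.94 V.
After T3: V = 218.94 × 441/662 = 145.85 V.
I_load = 145.85/32.6 = 4.4738 A, so P_out = 145.85 × 4.4738 = 652.49 W.
All ideal ⇒ P_in = P_out, so I_supply = 652.49/120 = 5.44 A.

I_supply ≈ 5.44 A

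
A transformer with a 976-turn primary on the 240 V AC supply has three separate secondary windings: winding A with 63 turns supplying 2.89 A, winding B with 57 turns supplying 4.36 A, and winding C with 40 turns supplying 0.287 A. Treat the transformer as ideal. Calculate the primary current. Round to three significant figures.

V_A = 240 × 63/976 = 15.492 V; V_B = 240 × 57/976 = 14.016 V; V_C = 240 × 40/976 = 9.8361 V.
P_out = V_A I_A + V_B I_B + V_C I_C = 15.492×2.89 + 14.016×4.36 + 9.8361×0.287 = 44.771 + 61.111 + 2.8230 = 108.71 W.
Ideal ⇒ P_in = P_out, so I_p = P_out/V_p = 108.71/240 = 0.453 A.

I_p ≈ 0.453 A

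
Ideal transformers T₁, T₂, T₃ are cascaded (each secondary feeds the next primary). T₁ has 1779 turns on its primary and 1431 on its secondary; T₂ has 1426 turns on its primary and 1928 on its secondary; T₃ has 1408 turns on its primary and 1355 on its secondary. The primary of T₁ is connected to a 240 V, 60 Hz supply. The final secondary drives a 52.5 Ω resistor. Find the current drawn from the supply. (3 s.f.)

After T₁: V = 240.00 × 1431/1779 = 193.05 V.
After T₂: V = 193.05 × 1928/1426 = 261.01 V.
After T₃: V = 261.01 × 1355/1408 = 251.19 V.
I_load = 251.19/52.5 = 4.7845 A, so P_out = 251.19 × 4.7845 = 1201.8 W.
All ideal ⇒ P_in = P_out, so I_supply = 1201.8/240 = 5.01 A.

I_supply ≈ 5.01 A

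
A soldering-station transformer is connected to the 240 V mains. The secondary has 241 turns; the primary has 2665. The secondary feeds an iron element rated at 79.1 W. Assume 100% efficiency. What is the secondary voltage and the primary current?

V_s ≈ 21.7 V, I_p ≈ 0.330 A

V_s = V_p × N_s/N_p = 240 × 241/2665 = 21.704 V.
I_s = P/V_s = 79.1/21.704 = 3.6446 A.
I_p = I_s × N_s/N_p = 3.6446 × 241/2665 = 0.330 A.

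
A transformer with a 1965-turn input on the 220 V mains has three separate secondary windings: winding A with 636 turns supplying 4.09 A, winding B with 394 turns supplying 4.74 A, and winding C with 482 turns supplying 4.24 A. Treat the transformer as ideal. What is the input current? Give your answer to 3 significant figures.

I_in ≈ 3.31 A

V_A = 220 × 636/1965 = 71.206 V; V_B = 220 × 394/1965 = 44.112 V; V_C = 220 × 482/1965 = 53.964 V.
P_out = V_A I_A + V_B I_B + V_C I_C = 71.206×4.09 + 44.112×4.74 + 53.964×4.24 = 291.23 + 209.09 + 228.81 = 729.13 W.
Ideal ⇒ P_in = P_out, so I_in = P_out/V_in = 729.13/220 = 3.31 A.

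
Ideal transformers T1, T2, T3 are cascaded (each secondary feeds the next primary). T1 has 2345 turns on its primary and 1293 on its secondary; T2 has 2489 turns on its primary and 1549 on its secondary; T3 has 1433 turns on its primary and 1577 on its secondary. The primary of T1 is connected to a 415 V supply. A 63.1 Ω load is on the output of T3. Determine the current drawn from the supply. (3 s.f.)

I_supply ≈ 0.938 A

After T1: V = 415.00 × 1293/2345 = 228.83 V.
After T2: V = 228.83 × 1549/2489 = 142.41 V.
After T3: V = 142.41 × 1577/1433 = 156.72 V.
I_load = 156.72/63.1 = 2.4836 A, so P_out = 156.72 × 2.4836 = 389.23 W.
All ideal ⇒ P_in = P_out, so I_supply = 389.23/415 = 0.938 A.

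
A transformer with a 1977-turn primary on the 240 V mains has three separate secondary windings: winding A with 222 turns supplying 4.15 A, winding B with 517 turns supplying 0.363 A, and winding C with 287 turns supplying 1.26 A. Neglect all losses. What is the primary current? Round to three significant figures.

I_p ≈ 0.744 A

V_A = 240 × 222/1977 = 26.950 V; V_B = 240 × 517/1977 = 62.762 V; V_C = 240 × 287/1977 = 34.841 V.
P_out = V_A I_A + V_B I_B + V_C I_C = 26.950×4.15 + 62.762×0.363 + 34.841×1.26 = 111.84 + 22.783 + 43.899 = 178.52 W.
Ideal ⇒ P_in = P_out, so I_p = P_out/V_p = 178.52/240 = 0.744 A.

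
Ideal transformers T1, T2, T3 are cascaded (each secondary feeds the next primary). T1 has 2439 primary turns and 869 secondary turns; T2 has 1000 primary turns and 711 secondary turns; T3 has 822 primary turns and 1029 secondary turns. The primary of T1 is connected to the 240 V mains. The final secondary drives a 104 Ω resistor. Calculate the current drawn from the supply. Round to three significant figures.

After T1: V = 240.00 × 869/2439 = 85.510 V.
After T2: V = 85.510 × 711/1000 = 60.798 V.
After T3: V = 60.798 × 1029/822 = 76.108 V.
I_load = 76.108/104 = 0.73181 A, so P_out = 76.108 × 0.73181 = 55.697 W.
All ideal ⇒ P_in = P_out, so I_supply = 55.697/240 = 0.232 A.

I_supply ≈ 0.232 A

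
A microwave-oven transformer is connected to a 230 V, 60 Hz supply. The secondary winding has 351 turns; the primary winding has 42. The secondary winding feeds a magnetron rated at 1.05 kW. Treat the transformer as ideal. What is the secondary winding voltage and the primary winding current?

V_s ≈ 1920 V, I_p ≈ 4.57 A

V_s = V_p × N_s/N_p = 230 × 351/42 = 1922.1 V.
I_s = P/V_s = 1050/1922.1 = 0.54627 A.
I_p = I_s × N_s/N_p = 0.54627 × 351/42 = 4.57 A.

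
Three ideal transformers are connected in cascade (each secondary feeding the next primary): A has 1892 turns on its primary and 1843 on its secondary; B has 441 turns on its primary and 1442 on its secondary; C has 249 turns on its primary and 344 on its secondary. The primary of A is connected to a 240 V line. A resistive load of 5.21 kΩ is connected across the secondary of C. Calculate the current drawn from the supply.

Secondary of A: V = 240.00 × 1843/1892 = 233.78 V.
Secondary of B: V = 233.78 × 1442/441 = 764.44 V.
Secondary of C: V = 764.44 × 344/249 = 1056.1 V.
I_load = 1056.1/5210 = 0.20270 A, so P_out = 1056.1 × 0.20270 = 214.07 W.
All ideal ⇒ P_in = P_out, so I_supply = 214.07/240 = 0.892 A.

I_supply ≈ 0.892 A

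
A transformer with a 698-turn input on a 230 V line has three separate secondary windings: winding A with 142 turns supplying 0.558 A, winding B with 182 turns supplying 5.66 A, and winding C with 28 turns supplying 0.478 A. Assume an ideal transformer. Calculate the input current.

V_A = 230 × 142/698 = 46.791 V; V_B = 230 × 182/698 = 59.971 V; V_C = 230 × 28/698 = 9.2264 V.
P_out = V_A I_A + V_B I_B + V_C I_C = 46.791×0.558 + 59.971×5.66 + 9.2264×0.478 = 26.109 + 339.44 + 4.4102 = 369.96 W.
Ideal ⇒ P_in = P_out, so I_in = P_out/V_in = 369.96/230 = 1.61 A.

I_in ≈ 1.61 A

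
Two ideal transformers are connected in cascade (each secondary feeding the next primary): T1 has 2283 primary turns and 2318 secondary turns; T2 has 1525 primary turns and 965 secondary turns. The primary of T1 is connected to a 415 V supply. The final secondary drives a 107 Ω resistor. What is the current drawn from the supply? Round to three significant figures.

Secondary of T1: V = 415.00 × 2318/2283 = 421.36 V.
Secondary of T2: V = 421.36 × 965/1525 = 266.63 V.
I_load = 266.63/107 = 2.4919 A, so P_out = 266.63 × 2.4919 = 664.42 W.
All ideal ⇒ P_in = P_out, so I_supply = 664.42/415 = 1.60 A.

I_supply ≈ 1.60 A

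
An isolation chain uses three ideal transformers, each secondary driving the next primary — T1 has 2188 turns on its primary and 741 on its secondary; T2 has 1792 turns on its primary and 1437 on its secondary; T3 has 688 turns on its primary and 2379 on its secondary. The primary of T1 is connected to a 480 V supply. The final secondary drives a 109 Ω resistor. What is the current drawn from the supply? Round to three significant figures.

I_supply ≈ 3.88 A

Secondary of T1: V = 480.00 × 741/2188 = 162.56 V.
Secondary of T2: V = 162.56 × 1437/1792 = 130.36 V.
Secondary of T3: V = 130.36 × 2379/688 = 450.75 V.
I_load = 450.75/109 = 4.1353 A, so P_out = 450.75 × 4.1353 = 1864.0 W.
All ideal ⇒ P_in = P_out, so I_supply = 1864.0/480 = 3.88 A.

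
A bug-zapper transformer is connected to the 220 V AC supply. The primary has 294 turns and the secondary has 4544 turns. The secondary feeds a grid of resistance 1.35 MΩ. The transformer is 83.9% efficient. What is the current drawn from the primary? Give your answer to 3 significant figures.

V_s = 220 × 4544/294 = 3400.3 V.
I_s = V_s/R = 3400.3/(1.35×10^6) = 0.0025187 A.
P_out = V_s I_s = 3400.3 × 0.0025187 = 8.5643 W.
P_in = P_out/η = 8.5643/0.839 = 10.208 W.
I_p = P_in/V_p = 10.208/220 = 0.0464 A.

I_p ≈ 0.0464 A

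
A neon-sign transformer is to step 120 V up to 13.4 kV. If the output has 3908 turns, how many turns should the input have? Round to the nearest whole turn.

N_in/N_out = V_in/V_out, so N_in = 3908 × 120/13400 = 35.0 ≈ 35 turns.

N_in = 35 turns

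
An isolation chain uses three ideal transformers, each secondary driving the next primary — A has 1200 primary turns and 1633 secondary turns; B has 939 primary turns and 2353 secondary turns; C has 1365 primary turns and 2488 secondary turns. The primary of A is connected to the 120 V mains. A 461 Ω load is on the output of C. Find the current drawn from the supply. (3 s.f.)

After A: V = 120.00 × 1633/1200 = 163.30 V.
After B: V = 163.30 × 2353/939 = 409.21 V.
After C: V = 409.21 × 2488/1365 = 745.87 V.
I_load = 745.87/461 = 1.6179 A, so P_out = 745.87 × 1.6179 = 1206.8 W.
All ideal ⇒ P_in = P_out, so I_supply = 1206.8/120 = 10.1 A.

I_supply ≈ 10.1 A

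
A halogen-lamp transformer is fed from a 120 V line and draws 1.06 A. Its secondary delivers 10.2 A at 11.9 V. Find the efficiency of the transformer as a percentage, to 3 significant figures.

P_in = 120 × 1.06 = 127.200 W.
P_out = 11.9 × 10.2 = 121.380 W.
η = P_out/P_in = 121.380/127.200 = 0.954.

η ≈ 95.4%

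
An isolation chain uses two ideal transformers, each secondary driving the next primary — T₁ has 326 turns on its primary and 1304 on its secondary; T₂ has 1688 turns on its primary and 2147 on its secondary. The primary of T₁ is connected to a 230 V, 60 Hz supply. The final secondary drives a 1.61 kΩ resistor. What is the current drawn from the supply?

I_supply ≈ 3.70 A

After T₁: V = 230.00 × 1304/326 = 920.00 V.
After T₂: V = 920.00 × 2147/1688 = 1170.2 V.
I_load = 1170.2/1610 = 0.72681 A, so P_out = 1170.2 × 0.72681 = 850.49 W.
All ideal ⇒ P_in = P_out, so I_supply = 850.49/230 = 3.70 A.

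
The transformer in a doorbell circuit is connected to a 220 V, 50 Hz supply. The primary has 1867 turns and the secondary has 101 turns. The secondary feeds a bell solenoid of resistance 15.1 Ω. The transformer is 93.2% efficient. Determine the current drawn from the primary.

V_s = 220 × 101/1867 = 11.901 V.
I_s = V_s/R = 11.901/15.1 = 0.78818 A.
P_out = V_s I_s = 11.901 × 0.78818 = 9.3804 W.
P_in = P_out/η = 9.3804/0.932 = 10.065 W.
I_p = P_in/V_p = 10.065/220 = 0.0457 A.

I_p ≈ 0.0457 A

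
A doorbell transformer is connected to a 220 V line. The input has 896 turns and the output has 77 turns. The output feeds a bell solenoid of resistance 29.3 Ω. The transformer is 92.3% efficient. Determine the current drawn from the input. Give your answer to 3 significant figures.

V_out = 220 × 77/896 = 18.906 V.
I_out = V_out/R = 18.906/29.3 = 0.64526 A.
P_out = V_out I_out = 18.906 × 0.64526 = 12.200 W.
P_in = P_out/η = 12.200/0.923 = 13.217 W.
I_in = P_in/V_in = 13.217/220 = 0.0601 A.

I_in ≈ 0.0601 A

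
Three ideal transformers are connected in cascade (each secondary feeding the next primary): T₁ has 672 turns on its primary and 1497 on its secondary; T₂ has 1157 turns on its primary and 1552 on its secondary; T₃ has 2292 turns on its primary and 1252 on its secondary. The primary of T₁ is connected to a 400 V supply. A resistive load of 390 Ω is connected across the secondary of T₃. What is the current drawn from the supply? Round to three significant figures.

Secondary of T₁: V = 400.00 × 1497/672 = 891.07 V.
Secondary of T₂: V = 891.07 × 1552/1157 = 1195.3 V.
Secondary of T₃: V = 1195.3 × 1252/2292 = 652.92 V.
I_load = 652.92/390 = 1.6742 A, so P_out = 652.92 × 1.6742 = 1093.1 W.
All ideal ⇒ P_in = P_out, so I_supply = 1093.1/400 = 2.73 A.

I_supply ≈ 2.73 A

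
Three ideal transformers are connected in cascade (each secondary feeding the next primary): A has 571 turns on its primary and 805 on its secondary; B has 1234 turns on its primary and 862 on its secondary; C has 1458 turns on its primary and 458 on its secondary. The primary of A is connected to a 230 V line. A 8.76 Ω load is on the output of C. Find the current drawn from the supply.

I_supply ≈ 2.51 A

Secondary of A: V = 230.00 × 805/571 = 324.26 V.
Secondary of B: V = 324.26 × 862/1234 = 226.51 V.
Secondary of C: V = 226.51 × 458/1458 = 71.152 V.
I_load = 71.152/8.76 = 8.1224 A, so P_out = 71.152 × 8.1224 = 577.92 W.
All ideal ⇒ P_in = P_out, so I_supply = 577.92/230 = 2.51 A.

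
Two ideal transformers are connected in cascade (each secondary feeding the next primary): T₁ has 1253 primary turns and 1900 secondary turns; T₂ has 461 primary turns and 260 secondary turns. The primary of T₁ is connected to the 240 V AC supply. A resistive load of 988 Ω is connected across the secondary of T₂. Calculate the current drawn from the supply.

After T₁: V = 240.00 × 1900/1253 = 363.93 V.
After T₂: V = 363.93 × 260/461 = 205.25 V.
I_load = 205.25/988 = 0.20774 A, so P_out = 205.25 × 0.20774 = 42.640 W.
All ideal ⇒ P_in = P_out, so I_supply = 42.640/240 = 0.178 A.

I_supply ≈ 0.178 A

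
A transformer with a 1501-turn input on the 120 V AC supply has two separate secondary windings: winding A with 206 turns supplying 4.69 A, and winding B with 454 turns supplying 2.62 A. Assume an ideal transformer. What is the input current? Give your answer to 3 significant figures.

V_A = 120 × 206/1501 = 16.469 V; V_B = 120 × 454/1501 = 36.296 V.
P_out = V_A I_A + V_B I_B = 16.469×4.69 + 36.296×2.62 = 77.240 + 95.095 = 172.33 W.
Ideal ⇒ P_in = P_out, so I_in = P_out/V_in = 172.33/120 = 1.44 A.

I_in ≈ 1.44 A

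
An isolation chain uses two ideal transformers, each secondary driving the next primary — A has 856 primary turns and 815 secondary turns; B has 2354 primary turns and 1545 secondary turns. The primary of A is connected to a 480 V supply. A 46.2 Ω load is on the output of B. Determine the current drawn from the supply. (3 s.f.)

I_supply ≈ 4.06 A

After A: V = 480.00 × 815/856 = 457.01 V.
After B: V = 457.01 × 1545/2354 = 299.95 V.
I_load = 299.95/46.2 = 6.4924 A, so P_out = 299.95 × 6.4924 = 1947.4 W.
All ideal ⇒ P_in = P_out, so I_supply = 1947.4/480 = 4.06 A.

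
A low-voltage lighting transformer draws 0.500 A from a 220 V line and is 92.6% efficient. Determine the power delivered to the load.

P_out ≈ 102 W

P_in = V_p I_p = 220 × 0.500 = 110.00 W.
P_out = η P_in = 0.926 × 110.00 = 102 W.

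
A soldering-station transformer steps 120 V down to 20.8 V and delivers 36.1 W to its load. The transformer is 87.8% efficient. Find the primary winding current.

I_p ≈ 0.343 A

P_in = P_out/η = 36.1/0.878 = 41.116 W.
I_p = P_in/V_p = 41.116/120 = 0.343 A.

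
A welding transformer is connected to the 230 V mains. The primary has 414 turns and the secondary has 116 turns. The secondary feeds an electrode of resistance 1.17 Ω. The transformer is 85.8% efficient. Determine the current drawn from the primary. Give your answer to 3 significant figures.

I_p ≈ 18.0 A

V_s = 230 × 116/414 = 64.444 V.
I_s = V_s/R = 64.444/1.17 = 55.081 A.
P_out = V_s I_s = 64.444 × 55.081 = 3549.6 W.
P_in = P_out/η = 3549.6/0.858 = 4137.1 W.
I_p = P_in/V_p = 4137.1/230 = 18.0 A.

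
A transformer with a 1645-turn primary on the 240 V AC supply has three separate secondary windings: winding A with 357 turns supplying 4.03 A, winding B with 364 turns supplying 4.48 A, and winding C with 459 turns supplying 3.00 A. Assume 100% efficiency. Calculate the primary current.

I_p ≈ 2.70 A

V_A = 240 × 357/1645 = 52.085 V; V_B = 240 × 364/1645 = 53.106 V; V_C = 240 × 459/1645 = 66.967 V.
P_out = V_A I_A + V_B I_B + V_C I_C = 52.085×4.03 + 53.106×4.48 + 66.967×3.00 = 209.90 + 237.92 + 200.90 = 648.72 W.
Ideal ⇒ P_in = P_out, so I_p = P_out/V_p = 648.72/240 = 2.70 A.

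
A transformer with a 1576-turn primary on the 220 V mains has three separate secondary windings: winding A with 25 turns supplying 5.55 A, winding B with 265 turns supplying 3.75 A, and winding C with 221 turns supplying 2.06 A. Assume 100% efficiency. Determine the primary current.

V_A = 220 × 25/1576 = 3.4898 V; V_B = 220 × 265/1576 = 36.992 V; V_C = 220 × 221/1576 = 30.850 V.
P_out = V_A I_A + V_B I_B + V_C I_C = 3.4898×5.55 + 36.992×3.75 + 30.850×2.06 = 19.369 + 138.72 + 63.552 = 221.64 W.
Ideal ⇒ P_in = P_out, so I_p = P_out/V_p = 221.64/220 = 1.01 A.

I_p ≈ 1.01 A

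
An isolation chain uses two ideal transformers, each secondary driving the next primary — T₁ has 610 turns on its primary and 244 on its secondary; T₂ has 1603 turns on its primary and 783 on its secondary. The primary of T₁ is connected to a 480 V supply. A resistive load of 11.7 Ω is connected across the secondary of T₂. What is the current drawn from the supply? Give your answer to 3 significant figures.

I_supply ≈ 1.57 A

Secondary of T₁: V = 480.00 × 244/610 = 192.00 V.
Secondary of T₂: V = 192.00 × 783/1603 = 93.784 V.
I_load = 93.784/11.7 = 8.0157 A, so P_out = 93.784 × 8.0157 = 751.75 W.
All ideal ⇒ P_in = P_out, so I_supply = 751.75/480 = 1.57 A.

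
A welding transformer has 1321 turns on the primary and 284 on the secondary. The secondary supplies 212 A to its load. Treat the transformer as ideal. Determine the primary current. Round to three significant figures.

I_p ≈ 45.6 A

For an ideal transformer I_p/I_s = N_s/N_p, so I_p = 212 × 284/1321 = 45.6 A.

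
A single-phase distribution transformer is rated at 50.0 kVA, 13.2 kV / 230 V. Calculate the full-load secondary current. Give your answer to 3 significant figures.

I_s ≈ 217 A

I_s = S/V_s = 50000/230 = 217 A.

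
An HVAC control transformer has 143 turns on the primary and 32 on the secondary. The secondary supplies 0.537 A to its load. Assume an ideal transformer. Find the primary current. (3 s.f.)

For an ideal transformer I_p/I_s = N_s/N_p, so I_p = 0.537 × 32/143 = 0.120 A.

I_p ≈ 0.120 A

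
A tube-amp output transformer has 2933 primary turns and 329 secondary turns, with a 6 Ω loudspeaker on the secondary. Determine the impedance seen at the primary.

Z_p = (N_p/N_s)² × Z_s = (2933/329)² × 6 = 477 Ω.

Z_p ≈ 477 Ω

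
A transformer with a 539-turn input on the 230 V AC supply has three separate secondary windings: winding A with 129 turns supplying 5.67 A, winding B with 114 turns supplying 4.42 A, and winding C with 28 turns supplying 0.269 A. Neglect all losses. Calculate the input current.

I_in ≈ 2.31 A

V_A = 230 × 129/539 = 55.046 V; V_B = 230 × 114/539 = 48.646 V; V_C = 230 × 28/539 = 11.948 V.
P_out = V_A I_A + V_B I_B + V_C I_C = 55.046×5.67 + 48.646×4.42 + 11.948×0.269 = 312.11 + 215.01 + 3.2140 = 530.34 W.
Ideal ⇒ P_in = P_out, so I_in = P_out/V_in = 530.34/230 = 2.31 A.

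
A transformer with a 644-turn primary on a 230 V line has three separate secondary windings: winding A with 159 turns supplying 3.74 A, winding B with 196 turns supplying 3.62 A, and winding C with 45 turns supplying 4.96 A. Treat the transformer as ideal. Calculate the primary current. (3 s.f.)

V_A = 230 × 159/644 = 56.786 V; V_B = 230 × 196/644 = 70.000 V; V_C = 230 × 45/644 = 16.071 V.
P_out = V_A I_A + V_B I_B + V_C I_C = 56.786×3.74 + 70.000×3.62 + 16.071×4.96 = 212.38 + 253.40 + 79.714 = 545.49 W.
Ideal ⇒ P_in = P_out, so I_p = P_out/V_p = 545.49/230 = 2.37 A.

I_p ≈ 2.37 A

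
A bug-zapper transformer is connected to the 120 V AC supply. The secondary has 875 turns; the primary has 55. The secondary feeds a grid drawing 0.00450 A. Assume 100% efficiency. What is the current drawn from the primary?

For an ideal transformer I_p N_p = I_s N_s, so I_p = 0.00450 × 875/55 = 0.0716 A.

I_p ≈ 0.0716 A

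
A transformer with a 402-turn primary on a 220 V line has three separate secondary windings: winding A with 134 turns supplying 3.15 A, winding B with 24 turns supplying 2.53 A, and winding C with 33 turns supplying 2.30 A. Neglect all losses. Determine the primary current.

V_A = 220 × 134/402 = 73.333 V; V_B = 220 × 24/402 = 13.134 V; V_C = 220 × 33/402 = 18.060 V.
P_out = V_A I_A + V_B I_B + V_C I_C = 73.333×3.15 + 13.134×2.53 + 18.060×2.30 = 231.00 + 33.230 + 41.537 = 305.77 W.
Ideal ⇒ P_in = P_out, so I_p = P_out/V_p = 305.77/220 = 1.39 A.

I_p ≈ 1.39 A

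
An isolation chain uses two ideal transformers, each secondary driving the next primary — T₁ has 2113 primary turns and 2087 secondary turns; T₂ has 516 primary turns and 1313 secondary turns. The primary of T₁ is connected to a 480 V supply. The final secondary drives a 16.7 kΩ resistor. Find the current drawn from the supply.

Secondary of T₁: V = 480.00 × 2087/2113 = 474.09 V.
Secondary of T₂: V = 474.09 × 1313/516 = 1206.4 V.
I_load = 1206.4/16700 = 0.072238 A, so P_out = 1206.4 × 0.072238 = 87.145 W.
All ideal ⇒ P_in = P_out, so I_supply = 87.145/480 = 0.182 A.

I_supply ≈ 0.182 A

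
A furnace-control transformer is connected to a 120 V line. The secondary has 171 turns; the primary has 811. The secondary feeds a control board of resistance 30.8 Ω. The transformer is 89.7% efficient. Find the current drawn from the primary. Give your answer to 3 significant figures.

I_p ≈ 0.193 A

V_s = 120 × 171/811 = 25.302 V.
I_s = V_s/R = 25.302/30.8 = 0.82150 A.
P_out = V_s I_s = 25.302 × 0.82150 = 20.786 W.
P_in = P_out/η = 20.786/0.897 = 23.172 W.
I_p = P_in/V_p = 23.172/120 = 0.193 A.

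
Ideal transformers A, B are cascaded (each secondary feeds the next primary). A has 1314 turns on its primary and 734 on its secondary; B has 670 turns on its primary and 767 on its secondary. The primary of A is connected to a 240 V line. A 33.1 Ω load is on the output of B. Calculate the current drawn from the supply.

After A: V = 240.00 × 734/1314 = 134.06 V.
After B: V = 134.06 × 767/670 = 153.47 V.
I_load = 153.47/33.1 = 4.6367 A, so P_out = 153.47 × 4.6367 = 711.60 W.
All ideal ⇒ P_in = P_out, so I_supply = 711.60/240 = 2.97 A.

I_supply ≈ 2.97 A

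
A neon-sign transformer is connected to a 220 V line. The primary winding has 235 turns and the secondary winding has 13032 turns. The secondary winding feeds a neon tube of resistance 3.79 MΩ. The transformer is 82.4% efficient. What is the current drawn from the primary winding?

I_p ≈ 0.217 A

V_s = 220 × 13032/235 = 12200 V.
I_s = V_s/R = 12200/(3.79×10^6) = 0.0032190 A.
P_out = V_s I_s = 12200 × 0.0032190 = 39.273 W.
P_in = P_out/η = 39.273/0.824 = 47.661 W.
I_p = P_in/V_p = 47.661/220 = 0.217 A.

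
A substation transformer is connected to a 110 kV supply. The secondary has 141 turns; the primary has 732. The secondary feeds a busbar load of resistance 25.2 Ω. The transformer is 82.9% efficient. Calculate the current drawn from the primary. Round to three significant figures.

I_p ≈ 195 A

V_s = 110000 × 141/732 = 21189 V.
I_s = V_s/R = 21189/25.2 = 840.81 A.
P_out = V_s I_s = 21189 × 840.81 = 1.7816×10^7 W.
P_in = P_out/η = 1.7816×10^7/0.829 = 2.1490×10^7 W.
I_p = P_in/V_p = 2.1490×10^7/110000 = 195 A.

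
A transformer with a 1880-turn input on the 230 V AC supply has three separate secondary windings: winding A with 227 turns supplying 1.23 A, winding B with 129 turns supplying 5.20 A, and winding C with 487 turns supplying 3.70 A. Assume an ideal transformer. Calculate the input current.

I_in ≈ 1.46 A

V_A = 230 × 227/1880 = 27.771 V; V_B = 230 × 129/1880 = 15.782 V; V_C = 230 × 487/1880 = 59.580 V.
P_out = V_A I_A + V_B I_B + V_C I_C = 27.771×1.23 + 15.782×5.20 + 59.580×3.70 = 34.159 + 82.066 + 220.45 = 336.67 W.
Ideal ⇒ P_in = P_out, so I_in = P_out/V_in = 336.67/230 = 1.46 A.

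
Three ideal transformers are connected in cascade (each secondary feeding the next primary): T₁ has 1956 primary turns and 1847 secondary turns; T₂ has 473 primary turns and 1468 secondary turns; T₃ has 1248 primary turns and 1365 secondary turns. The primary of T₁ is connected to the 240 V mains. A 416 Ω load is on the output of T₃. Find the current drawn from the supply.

I_supply ≈ 5.93 A

Secondary of T₁: V = 240.00 × 1847/1956 = 226.63 V.
Secondary of T₂: V = 226.63 × 1468/473 = 703.35 V.
Secondary of T₃: V = 703.35 × 1365/1248 = 769.29 V.
I_load = 769.29/416 = 1.8493 A, so P_out = 769.29 × 1.8493 = 1422.6 W.
All ideal ⇒ P_in = P_out, so I_supply = 1422.6/240 = 5.93 A.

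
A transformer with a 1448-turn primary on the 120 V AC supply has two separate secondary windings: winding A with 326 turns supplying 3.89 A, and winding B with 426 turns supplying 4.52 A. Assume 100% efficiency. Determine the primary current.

V_A = 120 × 326/1448 = 27.017 V; V_B = 120 × 426/1448 = 35.304 V.
P_out = V_A I_A + V_B I_B = 27.017×3.89 + 35.304×4.52 = 105.09 + 159.57 = 264.67 W.
Ideal ⇒ P_in = P_out, so I_p = P_out/V_p = 264.67/120 = 2.21 A.

I_p ≈ 2.21 A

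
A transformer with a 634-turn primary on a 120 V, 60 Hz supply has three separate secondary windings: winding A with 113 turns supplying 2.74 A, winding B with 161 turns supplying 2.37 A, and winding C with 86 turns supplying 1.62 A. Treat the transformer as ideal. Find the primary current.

V_A = 120 × 113/634 = 21.388 V; V_B = 120 × 161/634 = 30.473 V; V_C = 120 × 86/634 = 16.278 V.
P_out = V_A I_A + V_B I_B + V_C I_C = 21.388×2.74 + 30.473×2.37 + 16.278×1.62 = 58.603 + 72.221 + 26.370 = 157.19 W.
Ideal ⇒ P_in = P_out, so I_p = P_out/V_p = 157.19/120 = 1.31 A.

I_p ≈ 1.31 A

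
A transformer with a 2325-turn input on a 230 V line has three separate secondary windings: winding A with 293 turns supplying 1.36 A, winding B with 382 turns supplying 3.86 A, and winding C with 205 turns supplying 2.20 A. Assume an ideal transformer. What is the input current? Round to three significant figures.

V_A = 230 × 293/2325 = 28.985 V; V_B = 230 × 382/2325 = 37.789 V; V_C = 230 × 205/2325 = 20.280 V.
P_out = V_A I_A + V_B I_B + V_C I_C = 28.985×1.36 + 37.789×3.86 + 20.280×2.20 = 39.420 + 145.87 + 44.615 = 229.90 W.
Ideal ⇒ P_in = P_out, so I_in = P_out/V_in = 229.90/230 = 1.00 A.

I_in ≈ 1.00 A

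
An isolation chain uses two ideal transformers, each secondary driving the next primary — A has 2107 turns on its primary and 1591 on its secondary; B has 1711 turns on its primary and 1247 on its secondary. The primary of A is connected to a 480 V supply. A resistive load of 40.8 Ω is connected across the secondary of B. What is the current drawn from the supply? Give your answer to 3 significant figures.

I_supply ≈ 3.56 A

After A: V = 480.00 × 1591/2107 = 362.45 V.
After B: V = 362.45 × 1247/1711 = 264.16 V.
I_load = 264.16/40.8 = 6.4745 A, so P_out = 264.16 × 6.4745 = 1710.3 W.
All ideal ⇒ P_in = P_out, so I_supply = 1710.3/480 = 3.56 A.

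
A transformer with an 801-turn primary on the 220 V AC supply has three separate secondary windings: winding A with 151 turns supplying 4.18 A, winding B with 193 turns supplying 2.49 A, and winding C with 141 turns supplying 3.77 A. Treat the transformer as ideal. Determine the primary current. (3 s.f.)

I_p ≈ 2.05 A

V_A = 220 × 151/801 = 41.473 V; V_B = 220 × 193/801 = 53.009 V; V_C = 220 × 141/801 = 38.727 V.
P_out = V_A I_A + V_B I_B + V_C I_C = 41.473×4.18 + 53.009×2.49 + 38.727×3.77 = 173.36 + 131.99 + 146.00 = 451.35 W.
Ideal ⇒ P_in = P_out, so I_p = P_out/V_p = 451.35/220 = 2.05 A.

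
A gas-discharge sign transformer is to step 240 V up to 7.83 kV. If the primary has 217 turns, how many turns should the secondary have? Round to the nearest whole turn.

N_s = 7080 turns

N_s/N_p = V_s/V_p, so N_s = 217 × 7830/240 = 7079.6 ≈ 7080 turns.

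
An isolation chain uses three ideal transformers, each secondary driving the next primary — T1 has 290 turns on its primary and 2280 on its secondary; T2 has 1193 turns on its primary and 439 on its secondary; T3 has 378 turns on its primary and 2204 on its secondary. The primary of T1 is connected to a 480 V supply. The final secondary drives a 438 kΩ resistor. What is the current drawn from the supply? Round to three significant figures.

I_supply ≈ 0.312 A

Secondary of T1: V = 480.00 × 2280/290 = 3773.8 V.
Secondary of T2: V = 3773.8 × 439/1193 = 1388.7 V.
Secondary of T3: V = 1388.7 × 2204/378 = 8097.0 V.
I_load = 8097.0/438000 = 0.018486 A, so P_out = 8097.0 × 0.018486 = 149.68 W.
All ideal ⇒ P_in = P_out, so I_supply = 149.68/480 = 0.312 A.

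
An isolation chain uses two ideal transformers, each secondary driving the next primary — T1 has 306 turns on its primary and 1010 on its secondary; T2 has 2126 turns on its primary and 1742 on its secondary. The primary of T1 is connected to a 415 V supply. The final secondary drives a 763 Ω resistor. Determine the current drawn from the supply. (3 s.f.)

Secondary of T1: V = 415.00 × 1010/306 = 1369.8 V.
Secondary of T2: V = 1369.8 × 1742/2126 = 1122.4 V.
I_load = 1122.4/763 = 1.4710 A, so P_out = 1122.4 × 1.4710 = 1651.0 W.
All ideal ⇒ P_in = P_out, so I_supply = 1651.0/415 = 3.98 A.

I_supply ≈ 3.98 A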